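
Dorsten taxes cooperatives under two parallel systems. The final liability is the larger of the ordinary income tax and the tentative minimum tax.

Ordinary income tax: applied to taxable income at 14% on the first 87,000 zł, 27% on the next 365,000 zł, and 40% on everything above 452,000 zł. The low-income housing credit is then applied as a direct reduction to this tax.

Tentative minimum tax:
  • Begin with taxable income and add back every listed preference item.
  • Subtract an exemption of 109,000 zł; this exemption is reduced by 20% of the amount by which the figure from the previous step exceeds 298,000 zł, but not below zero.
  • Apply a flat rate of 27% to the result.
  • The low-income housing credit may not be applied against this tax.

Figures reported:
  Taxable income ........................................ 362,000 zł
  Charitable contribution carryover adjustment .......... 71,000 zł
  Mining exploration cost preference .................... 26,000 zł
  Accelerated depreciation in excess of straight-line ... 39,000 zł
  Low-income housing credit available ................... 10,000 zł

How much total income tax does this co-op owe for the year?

115,830 zł

Tentative minimum tax:
  Adjusted income: 362,000 zł + 71,000 zł + 26,000 zł + 39,000 zł = 498,000 zł
  Exemption: 109,000 zł − 20% × (498,000 zł − 298,000 zł) = 109,000 zł − 40,000 zł = 69,000 zł
  Base: 498,000 zł − 69,000 zł = 429,000 zł
  429,000 zł × 27% = 115,830 zł

Ordinary income tax:
  87,000 zł × 14% = 12,180 zł
  275,000 zł × 27% = 74,250 zł
  → 86,430 zł
  Less low-income housing credit 10,000 zł → 76,430 zł

115,830 zł > 76,430 zł, so the tentative minimum tax is the binding amount.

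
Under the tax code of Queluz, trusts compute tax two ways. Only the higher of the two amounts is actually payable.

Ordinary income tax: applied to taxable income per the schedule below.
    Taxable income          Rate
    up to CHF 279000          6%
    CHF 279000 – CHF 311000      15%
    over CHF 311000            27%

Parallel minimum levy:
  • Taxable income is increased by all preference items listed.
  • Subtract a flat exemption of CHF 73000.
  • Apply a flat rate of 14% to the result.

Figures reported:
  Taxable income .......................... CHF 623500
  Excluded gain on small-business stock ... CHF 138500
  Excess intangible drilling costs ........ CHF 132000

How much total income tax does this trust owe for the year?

CHF 114940

Parallel minimum levy:
  Adjusted income: CHF 623500 + CHF 138500 + CHF 132000 = CHF 894000
  Less exemption CHF 73000 → base CHF 821000
  CHF 821000 × 14% = CHF 114940

Ordinary income tax:
  CHF 279000 × 6% = CHF 16740
  CHF 32000 × 15% = CHF 4800
  CHF 312500 × 27% = CHF 84375
  → CHF 105915

CHF 114940 > CHF 105915, so the parallel minimum levy is the binding amount.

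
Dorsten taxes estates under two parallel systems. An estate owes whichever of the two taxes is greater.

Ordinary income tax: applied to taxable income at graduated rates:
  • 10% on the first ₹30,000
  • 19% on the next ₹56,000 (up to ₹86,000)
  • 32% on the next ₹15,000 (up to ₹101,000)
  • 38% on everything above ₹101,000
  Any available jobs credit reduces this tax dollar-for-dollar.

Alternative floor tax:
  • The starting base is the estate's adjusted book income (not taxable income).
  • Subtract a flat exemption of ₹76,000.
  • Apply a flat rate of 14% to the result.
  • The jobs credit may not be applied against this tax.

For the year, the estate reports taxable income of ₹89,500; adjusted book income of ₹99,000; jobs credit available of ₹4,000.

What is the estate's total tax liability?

₹10,760

Alternative floor tax:
  Base (adjusted book income): ₹99,000
  Less exemption ₹76,000 → base ₹23,000
  ₹23,000 × 14% = ₹3,220

Ordinary income tax:
  ₹30,000 × 10% = ₹3,000
  ₹56,000 × 19% = ₹10,640
  ₹3,500 × 32% = ₹1,120
  → ₹14,760
  Less jobs credit ₹4,000 → ₹10,760

₹10,760 > ₹3,220, so the ordinary income tax governs.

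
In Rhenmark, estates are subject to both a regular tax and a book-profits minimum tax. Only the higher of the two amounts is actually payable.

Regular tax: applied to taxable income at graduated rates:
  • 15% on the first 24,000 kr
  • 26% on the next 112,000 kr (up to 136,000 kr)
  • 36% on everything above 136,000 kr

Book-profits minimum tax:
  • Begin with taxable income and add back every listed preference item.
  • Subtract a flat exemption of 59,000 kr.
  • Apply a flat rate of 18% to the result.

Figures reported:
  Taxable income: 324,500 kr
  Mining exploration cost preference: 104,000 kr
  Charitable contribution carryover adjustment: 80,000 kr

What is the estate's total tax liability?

100,580 kr

Book-profits minimum tax:
  Adjusted income: 324,500 kr + 104,000 kr + 80,000 kr = 508,500 kr
  Less exemption 59,000 kr → base 449,500 kr
  449,500 kr × 18% = 80,910 kr

Regular tax:
  24,000 kr × 15% = 3,600 kr
  112,000 kr × 26% = 29,120 kr
  188,500 kr × 36% = 67,860 kr
  → 100,580 kr

100,580 kr > 80,910 kr, so the regular tax governs.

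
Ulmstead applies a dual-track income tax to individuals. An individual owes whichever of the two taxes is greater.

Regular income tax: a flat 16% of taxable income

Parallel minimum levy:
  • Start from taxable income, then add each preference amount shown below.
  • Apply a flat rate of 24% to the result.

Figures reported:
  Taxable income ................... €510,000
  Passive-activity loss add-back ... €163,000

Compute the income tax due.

Parallel minimum levy:
  Adjusted income: €510,000 + €163,000 = €673,000
  €673,000 × 24% = €161,520

Regular income tax:
  €510,000 × 16% = €81,600

€161,520 > €81,600, so the parallel minimum levy is the binding amount.

€161,520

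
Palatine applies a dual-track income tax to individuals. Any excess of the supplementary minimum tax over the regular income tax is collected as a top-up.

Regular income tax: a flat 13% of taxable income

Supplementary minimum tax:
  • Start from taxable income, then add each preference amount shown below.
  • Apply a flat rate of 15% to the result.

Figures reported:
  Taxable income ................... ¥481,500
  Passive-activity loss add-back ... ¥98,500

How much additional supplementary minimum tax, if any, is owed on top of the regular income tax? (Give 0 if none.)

Regular income tax:
  ¥481,500 × 13% = ¥62,595

Supplementary minimum tax:
  Adjusted income: ¥481,500 + ¥98,500 = ¥580,000
  ¥580,000 × 15% = ¥87,000

Excess of supplementary minimum tax over regular income tax: ¥87,000 − ¥62,595 = ¥24,405.

¥24,405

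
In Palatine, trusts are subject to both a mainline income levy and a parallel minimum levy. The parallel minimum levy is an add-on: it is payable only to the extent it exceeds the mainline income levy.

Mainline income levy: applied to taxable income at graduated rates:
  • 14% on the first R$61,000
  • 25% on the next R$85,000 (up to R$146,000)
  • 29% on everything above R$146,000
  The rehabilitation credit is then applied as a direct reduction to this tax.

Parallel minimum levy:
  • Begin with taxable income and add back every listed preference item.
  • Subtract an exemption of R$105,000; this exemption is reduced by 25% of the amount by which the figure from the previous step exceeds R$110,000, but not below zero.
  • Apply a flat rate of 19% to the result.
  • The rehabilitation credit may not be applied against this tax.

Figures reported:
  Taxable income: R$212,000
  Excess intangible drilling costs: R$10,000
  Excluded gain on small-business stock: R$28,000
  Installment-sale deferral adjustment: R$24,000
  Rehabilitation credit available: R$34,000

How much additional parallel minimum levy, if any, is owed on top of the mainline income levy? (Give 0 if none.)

R$24,970

Parallel minimum levy:
  Adjusted income: R$212,000 + R$10,000 + R$28,000 + R$24,000 = R$274,000
  Exemption: R$105,000 − 25% × (R$274,000 − R$110,000) = R$105,000 − R$41,000 = R$64,000
  Base: R$274,000 − R$64,000 = R$210,000
  R$210,000 × 19% = R$39,900

Mainline income levy:
  R$61,000 × 14% = R$8,540
  R$85,000 × 25% = R$21,250
  R$66,000 × 29% = R$19,140
  → R$48,930
  Less rehabilitation credit R$34,000 → R$14,930

Excess of parallel minimum levy over mainline income levy: R$39,900 − R$14,930 = R$24,970.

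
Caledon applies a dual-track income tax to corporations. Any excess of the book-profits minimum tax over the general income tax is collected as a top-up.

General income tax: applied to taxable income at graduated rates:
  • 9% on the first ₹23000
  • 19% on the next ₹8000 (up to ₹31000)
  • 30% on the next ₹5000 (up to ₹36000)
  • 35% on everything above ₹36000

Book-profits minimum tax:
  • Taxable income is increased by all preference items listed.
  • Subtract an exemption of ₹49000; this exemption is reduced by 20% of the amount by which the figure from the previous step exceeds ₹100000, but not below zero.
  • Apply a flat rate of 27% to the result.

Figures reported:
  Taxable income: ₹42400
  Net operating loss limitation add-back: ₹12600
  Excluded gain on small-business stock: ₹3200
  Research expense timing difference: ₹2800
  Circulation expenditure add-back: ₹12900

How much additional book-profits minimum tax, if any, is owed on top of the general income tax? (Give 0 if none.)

₹0

Book-profits minimum tax:
  Adjusted income: ₹42400 + ₹12600 + ₹3200 + ₹2800 + ₹12900 = ₹73900
  Exemption: ₹73900 ≤ ₹100000, so full ₹49000 applies
  Base: ₹73900 − ₹49000 = ₹24900
  ₹24900 × 27% = ₹6723

General income tax:
  ₹23000 × 9% = ₹2070
  ₹8000 × 19% = ₹1520
  ₹5000 × 30% = ₹1500
  ₹6400 × 35% = ₹2240
  → ₹7330

₹6723 ≤ ₹7330, so no add-on is due.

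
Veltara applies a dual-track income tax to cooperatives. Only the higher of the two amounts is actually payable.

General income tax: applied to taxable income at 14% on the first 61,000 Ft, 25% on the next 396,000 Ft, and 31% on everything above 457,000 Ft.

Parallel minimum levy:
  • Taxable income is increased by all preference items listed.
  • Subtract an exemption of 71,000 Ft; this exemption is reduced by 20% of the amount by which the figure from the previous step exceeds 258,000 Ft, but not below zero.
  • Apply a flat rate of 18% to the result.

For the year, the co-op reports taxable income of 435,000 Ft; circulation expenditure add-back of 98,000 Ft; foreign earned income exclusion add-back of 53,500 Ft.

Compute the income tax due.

Parallel minimum levy:
  Adjusted income: 435,000 Ft + 98,000 Ft + 53,500 Ft = 586,500 Ft
  Exemption: 71,000 Ft − 20% × (586,500 Ft − 258,000 Ft) = 71,000 Ft − 65,700 Ft = 5,300 Ft
  Base: 586,500 Ft − 5,300 Ft = 581,200 Ft
  581,200 Ft × 18% = 104,616 Ft

General income tax:
  61,000 Ft × 14% = 8,540 Ft
  374,000 Ft × 25% = 93,500 Ft
  → 102,040 Ft

104,616 Ft > 102,040 Ft, so the parallel minimum levy is the binding amount.

104,616 Ft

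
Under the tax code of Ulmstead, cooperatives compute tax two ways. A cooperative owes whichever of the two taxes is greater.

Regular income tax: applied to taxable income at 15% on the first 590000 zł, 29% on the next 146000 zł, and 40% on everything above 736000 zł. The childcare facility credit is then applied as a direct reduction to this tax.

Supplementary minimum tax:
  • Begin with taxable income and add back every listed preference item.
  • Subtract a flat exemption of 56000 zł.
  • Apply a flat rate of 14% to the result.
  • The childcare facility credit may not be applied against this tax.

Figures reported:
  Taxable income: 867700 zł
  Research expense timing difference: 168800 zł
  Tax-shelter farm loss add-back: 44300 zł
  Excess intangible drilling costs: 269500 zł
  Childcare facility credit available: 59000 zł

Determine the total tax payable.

181202 zł

Supplementary minimum tax:
  Adjusted income: 867700 zł + 168800 zł + 44300 zł + 269500 zł = 1350300 zł
  Less exemption 56000 zł → base 1294300 zł
  1294300 zł × 14% = 181202 zł

Regular income tax:
  590000 zł × 15% = 88500 zł
  146000 zł × 29% = 42340 zł
  131700 zł × 40% = 52680 zł
  → 183520 zł
  Less childcare facility credit 59000 zł → 124520 zł

181202 zł > 124520 zł, so the supplementary minimum tax is the binding amount.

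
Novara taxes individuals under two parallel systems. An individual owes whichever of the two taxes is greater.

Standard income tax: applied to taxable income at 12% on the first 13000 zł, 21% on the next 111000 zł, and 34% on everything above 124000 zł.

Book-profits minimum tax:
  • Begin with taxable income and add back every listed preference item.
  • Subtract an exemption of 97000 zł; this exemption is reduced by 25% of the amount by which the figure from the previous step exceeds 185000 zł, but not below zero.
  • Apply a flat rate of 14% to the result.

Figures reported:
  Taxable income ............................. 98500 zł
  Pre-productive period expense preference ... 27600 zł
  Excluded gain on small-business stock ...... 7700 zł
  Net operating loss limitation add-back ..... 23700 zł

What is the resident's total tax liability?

Book-profits minimum tax:
  Adjusted income: 98500 zł + 27600 zł + 7700 zł + 23700 zł = 157500 zł
  Exemption: 157500 zł ≤ 185000 zł, so full 97000 zł applies
  Base: 157500 zł − 97000 zł = 60500 zł
  60500 zł × 14% = 8470 zł

Standard income tax:
  13000 zł × 12% = 1560 zł
  85500 zł × 21% = 17955 zł
  → 19515 zł

19515 zł > 8470 zł, so the standard income tax governs.

19515 zł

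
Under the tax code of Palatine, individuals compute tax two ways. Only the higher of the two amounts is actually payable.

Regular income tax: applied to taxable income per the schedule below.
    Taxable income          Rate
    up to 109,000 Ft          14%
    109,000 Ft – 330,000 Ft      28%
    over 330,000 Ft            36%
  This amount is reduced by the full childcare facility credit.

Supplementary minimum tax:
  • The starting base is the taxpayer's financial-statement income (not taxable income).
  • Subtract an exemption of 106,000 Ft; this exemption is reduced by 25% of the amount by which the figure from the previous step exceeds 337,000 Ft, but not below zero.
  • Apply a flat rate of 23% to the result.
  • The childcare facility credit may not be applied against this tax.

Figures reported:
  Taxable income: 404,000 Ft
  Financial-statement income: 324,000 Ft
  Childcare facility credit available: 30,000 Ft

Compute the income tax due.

Regular income tax:
  109,000 Ft × 14% = 15,260 Ft
  221,000 Ft × 28% = 61,880 Ft
  74,000 Ft × 36% = 26,640 Ft
  → 103,780 Ft
  Less childcare facility credit 30,000 Ft → 73,780 Ft

Supplementary minimum tax:
  Base (financial-statement income): 324,000 Ft
  Exemption: 324,000 Ft ≤ 337,000 Ft, so full 106,000 Ft applies
  Base: 324,000 Ft − 106,000 Ft = 218,000 Ft
  218,000 Ft × 23% = 50,140 Ft

73,780 Ft > 50,140 Ft, so the regular income tax governs.

73,780 Ft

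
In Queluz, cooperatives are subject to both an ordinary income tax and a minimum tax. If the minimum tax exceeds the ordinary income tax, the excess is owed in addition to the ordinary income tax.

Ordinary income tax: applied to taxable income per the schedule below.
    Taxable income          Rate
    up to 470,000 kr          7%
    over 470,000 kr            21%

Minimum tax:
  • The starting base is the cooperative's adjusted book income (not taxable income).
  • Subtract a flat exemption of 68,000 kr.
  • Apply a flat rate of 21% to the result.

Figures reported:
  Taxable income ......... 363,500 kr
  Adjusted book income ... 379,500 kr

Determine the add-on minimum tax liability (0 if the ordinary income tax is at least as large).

39,970 kr

Ordinary income tax:
  363,500 kr × 7% = 25,445 kr

Minimum tax:
  Base (adjusted book income): 379,500 kr
  Less exemption 68,000 kr → base 311,500 kr
  311,500 kr × 21% = 65,415 kr

Excess of minimum tax over ordinary income tax: 65,415 kr − 25,445 kr = 39,970 kr.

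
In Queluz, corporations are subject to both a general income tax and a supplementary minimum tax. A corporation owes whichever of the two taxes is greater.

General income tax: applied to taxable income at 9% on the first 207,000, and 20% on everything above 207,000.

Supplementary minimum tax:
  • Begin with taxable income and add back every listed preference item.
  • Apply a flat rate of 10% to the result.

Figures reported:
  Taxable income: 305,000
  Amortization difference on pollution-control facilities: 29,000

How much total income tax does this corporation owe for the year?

38,230

Supplementary minimum tax:
  Adjusted income: 305,000 + 29,000 = 334,000
  334,000 × 10% = 33,400

General income tax:
  207,000 × 9% = 18,630
  98,000 × 20% = 19,600
  → 38,230

38,230 > 33,400, so the general income tax governs.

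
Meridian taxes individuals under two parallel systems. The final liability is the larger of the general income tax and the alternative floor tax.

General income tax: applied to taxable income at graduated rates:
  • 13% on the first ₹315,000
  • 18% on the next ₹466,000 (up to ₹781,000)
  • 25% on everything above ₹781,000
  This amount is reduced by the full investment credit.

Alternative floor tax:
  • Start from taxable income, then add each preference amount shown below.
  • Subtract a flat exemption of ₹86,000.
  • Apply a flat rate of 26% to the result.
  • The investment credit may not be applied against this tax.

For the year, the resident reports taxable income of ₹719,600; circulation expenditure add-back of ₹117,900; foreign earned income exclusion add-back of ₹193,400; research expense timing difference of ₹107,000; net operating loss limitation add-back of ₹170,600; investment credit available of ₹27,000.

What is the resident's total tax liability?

₹317,850

Alternative floor tax:
  Adjusted income: ₹719,600 + ₹117,900 + ₹193,400 + ₹107,000 + ₹170,600 = ₹1,308,500
  Less exemption ₹86,000 → base ₹1,222,500
  ₹1,222,500 × 26% = ₹317,850

General income tax:
  ₹315,000 × 13% = ₹40,950
  ₹404,600 × 18% = ₹72,828
  → ₹113,778
  Less investment credit ₹27,000 → ₹86,778

₹317,850 > ₹86,778, so the alternative floor tax is the binding amount.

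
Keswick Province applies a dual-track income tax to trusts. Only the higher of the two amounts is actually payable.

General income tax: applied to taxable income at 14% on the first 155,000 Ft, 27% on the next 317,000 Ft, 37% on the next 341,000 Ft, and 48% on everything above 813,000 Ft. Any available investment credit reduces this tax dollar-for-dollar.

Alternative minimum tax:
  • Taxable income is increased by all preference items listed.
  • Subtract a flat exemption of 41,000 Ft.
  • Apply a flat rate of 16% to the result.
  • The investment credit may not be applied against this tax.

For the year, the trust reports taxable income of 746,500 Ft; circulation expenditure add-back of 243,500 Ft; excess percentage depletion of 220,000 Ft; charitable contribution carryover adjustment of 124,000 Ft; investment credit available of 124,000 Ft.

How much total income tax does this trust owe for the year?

206,880 Ft

General income tax:
  155,000 Ft × 14% = 21,700 Ft
  317,000 Ft × 27% = 85,590 Ft
  274,500 Ft × 37% = 101,565 Ft
  → 208,855 Ft
  Less investment credit 124,000 Ft → 84,855 Ft

Alternative minimum tax:
  Adjusted income: 746,500 Ft + 243,500 Ft + 220,000 Ft + 124,000 Ft = 1,334,000 Ft
  Less exemption 41,000 Ft → base 1,293,000 Ft
  1,293,000 Ft × 16% = 206,880 Ft

206,880 Ft > 84,855 Ft, so the alternative minimum tax is the binding amount.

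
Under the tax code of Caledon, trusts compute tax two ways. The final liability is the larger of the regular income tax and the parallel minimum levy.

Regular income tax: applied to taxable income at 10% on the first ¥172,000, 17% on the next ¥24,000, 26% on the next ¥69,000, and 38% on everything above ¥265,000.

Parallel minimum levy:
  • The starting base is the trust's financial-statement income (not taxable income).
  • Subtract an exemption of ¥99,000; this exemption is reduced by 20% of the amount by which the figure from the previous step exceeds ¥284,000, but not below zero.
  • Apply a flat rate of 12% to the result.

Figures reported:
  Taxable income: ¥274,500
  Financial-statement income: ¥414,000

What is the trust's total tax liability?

Parallel minimum levy:
  Base (financial-statement income): ¥414,000
  Exemption: ¥99,000 − 20% × (¥414,000 − ¥284,000) = ¥99,000 − ¥26,000 = ¥73,000
  Base: ¥414,000 − ¥73,000 = ¥341,000
  ¥341,000 × 12% = ¥40,920

Regular income tax:
  ¥172,000 × 10% = ¥17,200
  ¥24,000 × 17% = ¥4,080
  ¥69,000 × 26% = ¥17,940
  ¥9,500 × 38% = ¥3,610
  → ¥42,830

¥42,830 > ¥40,920, so the regular income tax governs.

¥42,830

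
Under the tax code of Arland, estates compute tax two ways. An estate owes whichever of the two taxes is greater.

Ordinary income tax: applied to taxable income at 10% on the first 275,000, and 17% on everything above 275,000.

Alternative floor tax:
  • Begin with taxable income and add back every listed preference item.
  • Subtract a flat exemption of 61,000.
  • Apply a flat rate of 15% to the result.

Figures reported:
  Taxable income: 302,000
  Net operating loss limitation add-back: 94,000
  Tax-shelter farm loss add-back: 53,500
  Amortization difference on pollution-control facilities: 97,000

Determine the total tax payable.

72,825

Alternative floor tax:
  Adjusted income: 302,000 + 94,000 + 53,500 + 97,000 = 546,500
  Less exemption 61,000 → base 485,500
  485,500 × 15% = 72,825

Ordinary income tax:
  275,000 × 10% = 27,500
  27,000 × 17% = 4,590
  → 32,090

72,825 > 32,090, so the alternative floor tax is the binding amount.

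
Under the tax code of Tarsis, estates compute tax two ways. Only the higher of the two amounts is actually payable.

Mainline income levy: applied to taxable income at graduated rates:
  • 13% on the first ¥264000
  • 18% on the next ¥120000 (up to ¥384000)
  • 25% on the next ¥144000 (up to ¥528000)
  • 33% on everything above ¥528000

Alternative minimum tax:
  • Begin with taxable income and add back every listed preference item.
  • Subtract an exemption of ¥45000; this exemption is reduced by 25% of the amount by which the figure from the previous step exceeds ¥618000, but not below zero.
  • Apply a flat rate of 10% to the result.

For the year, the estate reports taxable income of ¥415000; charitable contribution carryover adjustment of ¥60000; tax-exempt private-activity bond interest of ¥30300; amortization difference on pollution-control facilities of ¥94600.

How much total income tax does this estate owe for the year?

¥63670

Mainline income levy:
  ¥264000 × 13% = ¥34320
  ¥120000 × 18% = ¥21600
  ¥31000 × 25% = ¥7750
  → ¥63670

Alternative minimum tax:
  Adjusted income: ¥415000 + ¥60000 + ¥30300 + ¥94600 = ¥599900
  Exemption: ¥599900 ≤ ¥618000, so full ¥45000 applies
  Base: ¥599900 − ¥45000 = ¥554900
  ¥554900 × 10% = ¥55490

¥63670 > ¥55490, so the mainline income levy governs.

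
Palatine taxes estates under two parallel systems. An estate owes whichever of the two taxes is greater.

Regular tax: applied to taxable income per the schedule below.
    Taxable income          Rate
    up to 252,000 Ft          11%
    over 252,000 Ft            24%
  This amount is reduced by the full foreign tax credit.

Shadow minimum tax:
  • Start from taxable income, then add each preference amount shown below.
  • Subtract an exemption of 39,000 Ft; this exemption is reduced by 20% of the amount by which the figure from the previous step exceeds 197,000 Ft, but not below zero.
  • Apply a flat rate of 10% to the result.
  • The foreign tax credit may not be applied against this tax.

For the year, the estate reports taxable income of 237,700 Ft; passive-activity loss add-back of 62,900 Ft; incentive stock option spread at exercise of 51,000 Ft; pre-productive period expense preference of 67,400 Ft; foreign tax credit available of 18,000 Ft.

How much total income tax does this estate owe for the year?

Shadow minimum tax:
  Adjusted income: 237,700 Ft + 62,900 Ft + 51,000 Ft + 67,400 Ft = 419,000 Ft
  Exemption: 20% × (419,000 Ft − 197,000 Ft) = 44,400 Ft ≥ 39,000 Ft, so the exemption is fully phased out
  Base: 419,000 Ft − 0 Ft = 419,000 Ft
  419,000 Ft × 10% = 41,900 Ft

Regular tax:
  237,700 Ft × 11% = 26,147 Ft
  Less foreign tax credit 18,000 Ft → 8,147 Ft

41,900 Ft > 8,147 Ft, so the shadow minimum tax is the binding amount.

41,900 Ft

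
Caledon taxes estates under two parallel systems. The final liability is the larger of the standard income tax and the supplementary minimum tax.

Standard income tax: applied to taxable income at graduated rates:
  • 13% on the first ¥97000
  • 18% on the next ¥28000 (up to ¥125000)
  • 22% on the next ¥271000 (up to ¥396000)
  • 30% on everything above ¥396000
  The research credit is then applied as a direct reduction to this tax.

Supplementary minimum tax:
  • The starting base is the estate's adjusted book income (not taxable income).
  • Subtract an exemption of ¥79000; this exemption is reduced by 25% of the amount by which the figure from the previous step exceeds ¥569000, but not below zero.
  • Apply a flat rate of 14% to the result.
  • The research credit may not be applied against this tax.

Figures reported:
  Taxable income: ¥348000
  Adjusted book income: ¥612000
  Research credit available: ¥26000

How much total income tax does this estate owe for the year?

¥76125

Standard income tax:
  ¥97000 × 13% = ¥12610
  ¥28000 × 18% = ¥5040
  ¥223000 × 22% = ¥49060
  → ¥66710
  Less research credit ¥26000 → ¥40710

Supplementary minimum tax:
  Base (adjusted book income): ¥612000
  Exemption: ¥79000 − 25% × (¥612000 − ¥569000) = ¥79000 − ¥10750 = ¥68250
  Base: ¥612000 − ¥68250 = ¥543750
  ¥543750 × 14% = ¥76125

¥76125 > ¥40710, so the supplementary minimum tax is the binding amount.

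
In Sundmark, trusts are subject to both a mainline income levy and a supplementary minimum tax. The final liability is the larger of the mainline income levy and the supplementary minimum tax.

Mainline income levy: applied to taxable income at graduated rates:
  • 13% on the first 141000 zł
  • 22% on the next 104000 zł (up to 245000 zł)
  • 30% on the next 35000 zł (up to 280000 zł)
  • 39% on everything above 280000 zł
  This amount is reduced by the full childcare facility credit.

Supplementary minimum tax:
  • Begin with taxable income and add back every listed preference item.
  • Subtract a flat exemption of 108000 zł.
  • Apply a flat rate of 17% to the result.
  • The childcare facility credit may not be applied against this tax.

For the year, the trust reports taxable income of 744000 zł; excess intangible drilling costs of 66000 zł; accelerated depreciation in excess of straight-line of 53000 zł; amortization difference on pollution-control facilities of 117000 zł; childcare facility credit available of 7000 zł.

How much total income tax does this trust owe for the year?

225670 zł

Supplementary minimum tax:
  Adjusted income: 744000 zł + 66000 zł + 53000 zł + 117000 zł = 980000 zł
  Less exemption 108000 zł → base 872000 zł
  872000 zł × 17% = 148240 zł

Mainline income levy:
  141000 zł × 13% = 18330 zł
  104000 zł × 22% = 22880 zł
  35000 zł × 30% = 10500 zł
  464000 zł × 39% = 180960 zł
  → 232670 zł
  Less childcare facility credit 7000 zł → 225670 zł

225670 zł > 148240 zł, so the mainline income levy governs.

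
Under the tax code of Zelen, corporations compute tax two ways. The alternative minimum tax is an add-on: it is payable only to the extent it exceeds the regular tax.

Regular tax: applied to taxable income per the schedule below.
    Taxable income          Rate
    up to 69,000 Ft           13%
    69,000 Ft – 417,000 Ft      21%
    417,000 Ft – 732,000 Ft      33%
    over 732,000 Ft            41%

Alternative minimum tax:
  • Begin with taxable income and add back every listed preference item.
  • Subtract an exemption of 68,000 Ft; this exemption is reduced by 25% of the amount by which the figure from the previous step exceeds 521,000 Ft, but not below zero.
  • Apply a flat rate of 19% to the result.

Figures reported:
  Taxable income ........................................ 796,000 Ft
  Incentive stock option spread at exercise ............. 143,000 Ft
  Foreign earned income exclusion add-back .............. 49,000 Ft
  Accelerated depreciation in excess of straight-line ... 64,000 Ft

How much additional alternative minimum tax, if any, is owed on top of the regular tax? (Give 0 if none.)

Alternative minimum tax:
  Adjusted income: 796,000 Ft + 143,000 Ft + 49,000 Ft + 64,000 Ft = 1,052,000 Ft
  Exemption: 25% × (1,052,000 Ft − 521,000 Ft) = 132,750 Ft ≥ 68,000 Ft, so the exemption is fully phased out
  Base: 1,052,000 Ft − 0 Ft = 1,052,000 Ft
  1,052,000 Ft × 19% = 199,880 Ft

Regular tax:
  69,000 Ft × 13% = 8,970 Ft
  348,000 Ft × 21% = 73,080 Ft
  315,000 Ft × 33% = 103,950 Ft
  64,000 Ft × 41% = 26,240 Ft
  → 212,240 Ft

199,880 Ft ≤ 212,240 Ft, so no add-on is due.

0 Ft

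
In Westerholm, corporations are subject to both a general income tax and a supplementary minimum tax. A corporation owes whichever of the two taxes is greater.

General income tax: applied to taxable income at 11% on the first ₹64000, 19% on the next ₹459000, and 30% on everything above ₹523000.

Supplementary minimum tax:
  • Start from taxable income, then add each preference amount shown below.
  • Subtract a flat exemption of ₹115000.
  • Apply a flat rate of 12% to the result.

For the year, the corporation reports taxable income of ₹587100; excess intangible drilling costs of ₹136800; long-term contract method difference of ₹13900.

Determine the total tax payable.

₹113480

Supplementary minimum tax:
  Adjusted income: ₹587100 + ₹136800 + ₹13900 = ₹737800
  Less exemption ₹115000 → base ₹622800
  ₹622800 × 12% = ₹74736

General income tax:
  ₹64000 × 11% = ₹7040
  ₹459000 × 19% = ₹87210
  ₹64100 × 30% = ₹19230
  → ₹113480

₹113480 > ₹74736, so the general income tax governs.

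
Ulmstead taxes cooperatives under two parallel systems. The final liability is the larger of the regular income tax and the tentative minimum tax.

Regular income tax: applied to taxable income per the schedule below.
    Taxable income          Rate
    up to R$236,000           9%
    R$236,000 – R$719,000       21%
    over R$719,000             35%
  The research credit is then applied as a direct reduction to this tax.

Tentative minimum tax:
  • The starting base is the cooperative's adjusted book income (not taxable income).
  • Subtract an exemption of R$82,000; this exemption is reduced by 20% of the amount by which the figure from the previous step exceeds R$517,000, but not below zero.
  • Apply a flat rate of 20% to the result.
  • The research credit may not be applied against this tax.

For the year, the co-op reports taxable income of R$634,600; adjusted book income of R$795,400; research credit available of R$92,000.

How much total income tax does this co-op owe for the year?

Regular income tax:
  R$236,000 × 9% = R$21,240
  R$398,600 × 21% = R$83,706
  → R$104,946
  Less research credit R$92,000 → R$12,946

Tentative minimum tax:
  Base (adjusted book income): R$795,400
  Exemption: R$82,000 − 20% × (R$795,400 − R$517,000) = R$82,000 − R$55,680 = R$26,320
  Base: R$795,400 − R$26,320 = R$769,080
  R$769,080 × 20% = R$153,816

R$153,816 > R$12,946, so the tentative minimum tax is the binding amount.

R$153,816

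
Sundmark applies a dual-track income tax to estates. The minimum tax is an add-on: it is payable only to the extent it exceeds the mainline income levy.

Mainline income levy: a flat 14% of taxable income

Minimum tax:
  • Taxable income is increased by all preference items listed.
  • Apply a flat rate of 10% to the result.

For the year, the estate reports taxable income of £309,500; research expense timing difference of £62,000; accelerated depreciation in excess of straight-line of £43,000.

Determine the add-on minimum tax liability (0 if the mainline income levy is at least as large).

Mainline income levy:
  £309,500 × 14% = £43,330

Minimum tax:
  Adjusted income: £309,500 + £62,000 + £43,000 = £414,500
  £414,500 × 10% = £41,450

£41,450 ≤ £43,330, so no add-on is due.

£0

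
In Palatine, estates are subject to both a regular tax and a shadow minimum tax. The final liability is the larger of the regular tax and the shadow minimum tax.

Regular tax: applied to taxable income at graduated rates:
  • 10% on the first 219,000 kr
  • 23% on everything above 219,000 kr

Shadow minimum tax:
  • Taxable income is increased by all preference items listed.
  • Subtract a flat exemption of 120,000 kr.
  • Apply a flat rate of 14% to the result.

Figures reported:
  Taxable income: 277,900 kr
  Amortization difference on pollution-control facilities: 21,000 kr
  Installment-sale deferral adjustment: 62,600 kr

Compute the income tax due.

35,447 kr

Regular tax:
  219,000 kr × 10% = 21,900 kr
  58,900 kr × 23% = 13,547 kr
  → 35,447 kr

Shadow minimum tax:
  Adjusted income: 277,900 kr + 21,000 kr + 62,600 kr = 361,500 kr
  Less exemption 120,000 kr → base 241,500 kr
  241,500 kr × 14% = 33,810 kr

35,447 kr > 33,810 kr, so the regular tax governs.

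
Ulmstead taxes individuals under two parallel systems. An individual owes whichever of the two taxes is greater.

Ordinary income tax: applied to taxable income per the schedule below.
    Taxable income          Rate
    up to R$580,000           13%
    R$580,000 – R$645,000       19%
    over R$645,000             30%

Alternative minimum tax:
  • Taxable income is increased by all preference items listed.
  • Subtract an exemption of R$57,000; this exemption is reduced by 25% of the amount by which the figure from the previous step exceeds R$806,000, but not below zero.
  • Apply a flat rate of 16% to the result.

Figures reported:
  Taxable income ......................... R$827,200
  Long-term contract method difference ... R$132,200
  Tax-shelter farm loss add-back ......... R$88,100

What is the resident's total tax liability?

R$167,600

Ordinary income tax:
  R$580,000 × 13% = R$75,400
  R$65,000 × 19% = R$12,350
  R$182,200 × 30% = R$54,660
  → R$142,410

Alternative minimum tax:
  Adjusted income: R$827,200 + R$132,200 + R$88,100 = R$1,047,500
  Exemption: 25% × (R$1,047,500 − R$806,000) = R$60,375 ≥ R$57,000, so the exemption is fully phased out
  Base: R$1,047,500 − R$0 = R$1,047,500
  R$1,047,500 × 16% = R$167,600

R$167,600 > R$142,410, so the alternative minimum tax is the binding amount.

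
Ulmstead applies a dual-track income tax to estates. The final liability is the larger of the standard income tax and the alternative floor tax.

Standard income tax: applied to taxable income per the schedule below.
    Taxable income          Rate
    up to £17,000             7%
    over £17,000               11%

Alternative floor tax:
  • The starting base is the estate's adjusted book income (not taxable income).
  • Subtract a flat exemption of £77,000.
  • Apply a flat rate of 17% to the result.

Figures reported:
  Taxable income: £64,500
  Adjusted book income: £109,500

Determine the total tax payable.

£6,415

Alternative floor tax:
  Base (adjusted book income): £109,500
  Less exemption £77,000 → base £32,500
  £32,500 × 17% = £5,525

Standard income tax:
  £17,000 × 7% = £1,190
  £47,500 × 11% = £5,225
  → £6,415

£6,415 > £5,525, so the standard income tax governs.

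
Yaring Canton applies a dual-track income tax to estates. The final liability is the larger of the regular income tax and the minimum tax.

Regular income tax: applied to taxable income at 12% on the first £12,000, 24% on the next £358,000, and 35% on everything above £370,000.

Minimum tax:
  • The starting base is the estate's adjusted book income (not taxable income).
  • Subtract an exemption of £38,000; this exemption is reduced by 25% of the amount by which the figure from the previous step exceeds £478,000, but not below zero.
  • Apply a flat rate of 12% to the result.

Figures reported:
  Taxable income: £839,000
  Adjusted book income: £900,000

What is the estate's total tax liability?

£251,510

Regular income tax:
  £12,000 × 12% = £1,440
  £358,000 × 24% = £85,920
  £469,000 × 35% = £164,150
  → £251,510

Minimum tax:
  Base (adjusted book income): £900,000
  Exemption: 25% × (£900,000 − £478,000) = £105,500 ≥ £38,000, so the exemption is fully phased out
  Base: £900,000 − £0 = £900,000
  £900,000 × 12% = £108,000

£251,510 > £108,000, so the regular income tax governs.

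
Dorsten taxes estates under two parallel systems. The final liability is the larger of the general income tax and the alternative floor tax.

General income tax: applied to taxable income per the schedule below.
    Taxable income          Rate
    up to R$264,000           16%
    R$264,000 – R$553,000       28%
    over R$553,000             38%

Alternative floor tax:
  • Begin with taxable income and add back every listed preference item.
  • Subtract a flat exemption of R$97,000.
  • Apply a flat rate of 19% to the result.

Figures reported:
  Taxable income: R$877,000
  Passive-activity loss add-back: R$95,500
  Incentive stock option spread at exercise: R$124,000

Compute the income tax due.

R$246,280

General income tax:
  R$264,000 × 16% = R$42,240
  R$289,000 × 28% = R$80,920
  R$324,000 × 38% = R$123,120
  → R$246,280

Alternative floor tax:
  Adjusted income: R$877,000 + R$95,500 + R$124,000 = R$1,096,500
  Less exemption R$97,000 → base R$999,500
  R$999,500 × 19% = R$189,905

R$246,280 > R$189,905, so the general income tax governs.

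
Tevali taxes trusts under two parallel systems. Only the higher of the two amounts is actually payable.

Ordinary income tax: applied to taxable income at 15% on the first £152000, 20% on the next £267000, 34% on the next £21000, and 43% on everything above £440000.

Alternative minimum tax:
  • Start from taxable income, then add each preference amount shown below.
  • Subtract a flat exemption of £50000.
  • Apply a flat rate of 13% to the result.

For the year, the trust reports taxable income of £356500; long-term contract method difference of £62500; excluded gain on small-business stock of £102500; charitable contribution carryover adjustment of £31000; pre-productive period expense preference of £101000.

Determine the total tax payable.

Ordinary income tax:
  £152000 × 15% = £22800
  £204500 × 20% = £40900
  → £63700

Alternative minimum tax:
  Adjusted income: £356500 + £62500 + £102500 + £31000 + £101000 = £653500
  Less exemption £50000 → base £603500
  £603500 × 13% = £78455

£78455 > £63700, so the alternative minimum tax is the binding amount.

£78455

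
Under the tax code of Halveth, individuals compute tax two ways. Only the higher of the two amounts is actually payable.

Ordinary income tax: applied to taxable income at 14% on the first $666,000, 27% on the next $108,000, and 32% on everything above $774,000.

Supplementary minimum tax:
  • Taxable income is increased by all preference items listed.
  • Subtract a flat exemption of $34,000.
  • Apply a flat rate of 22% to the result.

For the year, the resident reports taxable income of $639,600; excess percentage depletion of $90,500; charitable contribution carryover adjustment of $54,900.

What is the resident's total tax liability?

Supplementary minimum tax:
  Adjusted income: $639,600 + $90,500 + $54,900 = $785,000
  Less exemption $34,000 → base $751,000
  $751,000 × 22% = $165,220

Ordinary income tax:
  $639,600 × 14% = $89,544

$165,220 > $89,544, so the supplementary minimum tax is the binding amount.

$165,220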